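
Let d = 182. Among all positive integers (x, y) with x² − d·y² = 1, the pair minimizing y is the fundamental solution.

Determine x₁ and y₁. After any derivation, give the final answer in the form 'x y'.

d=182: √d = [13; 2,26] (ℓ=2, even), read p_1/q_1
a_0=13:  p_0=13·1+0=13,  q_0=13·0+1=1
a_1=2:  p_1=2·13+1=27,  q_1=2·1+0=2
fundamental: x₁=27, y₁=2  (since 729 − 182·4 = 1)

27 2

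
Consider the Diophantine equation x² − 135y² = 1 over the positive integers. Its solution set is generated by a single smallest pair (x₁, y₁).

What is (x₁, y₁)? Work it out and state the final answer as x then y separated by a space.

√135 → a₀=11, period (1,1,1,1,1,1,1,22); ℓ=8 even so k=7
step 0: (11, 1)  from 11·(1,0) + (0,1)
step 1: (12, 1)  from 1·(11,1) + (1,0)
step 2: (23, 2)  from 1·(12,1) + (11,1)
step 3: (35, 3)  from 1·(23,2) + (12,1)
…
step 5: (93, 8)  from 1·(58,5) + (35,3)
step 6: (151, 13)  from 1·(93,8) + (58,5)
step 7: (244, 21)  from 1·(151,13) + (93,8)
→ (244, 21).  Check: 244²=59536, 135·21²=59535, difference 1.

244 21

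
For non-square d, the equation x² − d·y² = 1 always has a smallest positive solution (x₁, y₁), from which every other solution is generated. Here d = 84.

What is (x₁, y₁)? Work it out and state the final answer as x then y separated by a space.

55 6

√84 → a₀=9, period (6,18); ℓ=2 even so k=1
k=0  a_k=9  p_k/q_k = 9/1
k=1  a_k=6  p_k/q_k = 55/6
→ (55, 6).  Check: 55²=3025, 84·6²=3024, difference 1.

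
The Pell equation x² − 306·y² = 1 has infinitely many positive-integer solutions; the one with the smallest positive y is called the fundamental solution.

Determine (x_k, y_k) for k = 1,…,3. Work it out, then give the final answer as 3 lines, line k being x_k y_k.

35 2
2449 140
171395 9798

√306 = [17; 2,34, …], period ℓ=2 (even) → k=1
a_0=17:  p_0=17·1+0=17,  q_0=17·0+1=1
a_1=2:  p_1=2·17+1=35,  q_1=2·1+0=2
(x₁, y₁) = (35, 2);  35² − 306·2² = 1 ✓
(x_2, y_2) = (35·35 + 306·2·2, 35·2 + 2·35) = (2449, 140)
(x_3, y_3) = (35·2449 + 306·2·140, 35·140 + 2·2449) = (171395, 9798)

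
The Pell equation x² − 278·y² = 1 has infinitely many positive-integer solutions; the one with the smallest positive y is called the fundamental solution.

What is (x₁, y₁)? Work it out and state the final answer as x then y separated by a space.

√278 → a₀=16, period (1,2,16,2,1,32); ℓ=6 even so k=5
step 0: (16, 1)  from 16·(1,0) + (0,1)
…
step 2: (50, 3)  from 2·(17,1) + (16,1)
…
step 4: (1684, 101)  from 2·(817,49) + (50,3)
step 5: (2501, 150)  from 1·(1684,101) + (817,49)
→ (2501, 150).  Check: 2501²=6255001, 278·150²=6255000, difference 1.

2501 150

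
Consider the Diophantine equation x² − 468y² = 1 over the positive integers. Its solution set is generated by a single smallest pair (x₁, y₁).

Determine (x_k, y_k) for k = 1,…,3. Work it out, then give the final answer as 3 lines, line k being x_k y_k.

649 30
842401 38940
1093435849 50544090

[21; 1,1,1,2,1,1,1,42] for √468; ℓ=8 ⇒ convergent index 7
k=0  a_k=21  p_k/q_k = 21/1
…
k=2  a_k=1  p_k/q_k = 43/2
k=3  a_k=1  p_k/q_k = 65/3
k=4  a_k=2  p_k/q_k = 173/8
…
k=6  a_k=1  p_k/q_k = 411/19
k=7  a_k=1  p_k/q_k = 649/30
fundamental: x₁=649, y₁=30  (since 421201 − 468·900 = 1)
n=2: (649,30)∘(649,30) = (649·649+468·30·30, 649·30+30·649) = (842401,38940)
n=3: (842401,38940)∘(649,30) = (649·842401+468·30·38940, 649·38940+30·842401) = (1093435849,50544090)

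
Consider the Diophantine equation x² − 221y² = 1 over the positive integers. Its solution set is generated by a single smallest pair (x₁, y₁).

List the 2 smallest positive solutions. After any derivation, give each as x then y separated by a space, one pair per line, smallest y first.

1665 112
5544449 372960

d=221: √d = [14; 1,6,2,6,1,28] (ℓ=6, even), read p_5/q_5
step 0: (14, 1)  from 14·(1,0) + (0,1)
…
step 2: (104, 7)  from 6·(15,1) + (14,1)
step 3: (223, 15)  from 2·(104,7) + (15,1)
step 4: (1442, 97)  from 6·(223,15) + (104,7)
step 5: (1665, 112)  from 1·(1442,97) + (223,15)
fundamental: x₁=1665, y₁=112  (since 2772225 − 221·12544 = 1)
n=2: (1665,112)∘(1665,112) = (1665·1665+221·112·112, 1665·112+112·1665) = (5544449,372960)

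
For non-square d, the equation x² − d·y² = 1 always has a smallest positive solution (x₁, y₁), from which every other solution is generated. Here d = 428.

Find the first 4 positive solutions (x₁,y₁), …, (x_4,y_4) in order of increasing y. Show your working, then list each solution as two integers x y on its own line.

1850887 89466
6851565373537 331182912684
25362946559057703751 1225964295417811950
93887896135702420679780737 4538242753705644230486616

√428 → a₀=20, period (1,2,4,1,5,10,5,1,4,2,1,40); ℓ=12 even so k=11
step 0: (20, 1)  from 20·(1,0) + (0,1)
…
step 2: (62, 3)  from 2·(21,1) + (20,1)
step 3: (269, 13)  from 4·(62,3) + (21,1)
…
step 5: (1924, 93)  from 5·(331,16) + (269,13)
step 6: (19571, 946)  from 10·(1924,93) + (331,16)
step 7: (99779, 4823)  from 5·(19571,946) + (1924,93)
…
step 9: (577179, 27899)  from 4·(119350,5769) + (99779,4823)
step 10: (1273708, 61567)  from 2·(577179,27899) + (119350,5769)
step 11: (1850887, 89466)  from 1·(1273708,61567) + (577179,27899)
→ (1850887, 89466).  Check: 1850887²=3425782686769, 428·89466²=3425782686768, difference 1.
(x_2, y_2) = (1850887·1850887 + 428·89466·89466, 1850887·89466 + 89466·1850887) = (6851565373537, 331182912684)
(x_3, y_3) = (1850887·6851565373537 + 428·89466·331182912684, 1850887·331182912684 + 89466·6851565373537) = (25362946559057703751, 1225964295417811950)
(x_4, y_4) = (1850887·25362946559057703751 + 428·89466·1225964295417811950, 1850887·1225964295417811950 + 89466·25362946559057703751) = (93887896135702420679780737, 4538242753705644230486616)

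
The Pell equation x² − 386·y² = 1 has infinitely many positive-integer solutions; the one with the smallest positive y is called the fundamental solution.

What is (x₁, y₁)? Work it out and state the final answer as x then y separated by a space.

111555 5678

[19; 1,1,1,4,1,18,1,4,1,1,1,38] for √386; ℓ=12 ⇒ convergent index 11
i=0: a=19 ⇒ p=19, q=1
…
i=3: a=1 ⇒ p=59, q=3
…
i=7: a=1 ⇒ p=6621, q=337
i=8: a=4 ⇒ p=32771, q=1668
…
i=10: a=1 ⇒ p=72163, q=3673
i=11: a=1 ⇒ p=111555, q=5678
fundamental: x₁=111555, y₁=5678  (since 12444518025 − 386·32239684 = 1)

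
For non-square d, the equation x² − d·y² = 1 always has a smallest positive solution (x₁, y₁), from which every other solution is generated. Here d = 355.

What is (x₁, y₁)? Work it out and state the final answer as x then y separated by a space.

√355 → a₀=18, period (1,5,3,3,1,6,1,3,3,5,1,36); ℓ=12 even so k=11
step 0: (18, 1)  from 18·(1,0) + (0,1)
step 1: (19, 1)  from 1·(18,1) + (1,0)
step 2: (113, 6)  from 5·(19,1) + (18,1)
…
step 5: (1545, 82)  from 1·(1187,63) + (358,19)
step 6: (10457, 555)  from 6·(1545,82) + (1187,63)
…
step 8: (46463, 2466)  from 3·(12002,637) + (10457,555)
…
step 10: (803418, 42641)  from 5·(151391,8035) + (46463,2466)
step 11: (954809, 50676)  from 1·(803418,42641) + (151391,8035)
→ (954809, 50676).  Check: 954809²=911660226481, 355·50676²=911660226480, difference 1.

954809 50676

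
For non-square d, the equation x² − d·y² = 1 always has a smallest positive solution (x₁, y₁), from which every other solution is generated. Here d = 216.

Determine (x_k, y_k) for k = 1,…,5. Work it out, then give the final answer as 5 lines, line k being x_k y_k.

485 33
470449 32010
456335045 31049667
442644523201 30118144980
429364731169925 29214569580933

[14; 1,2,3,2,1,28] for √216; ℓ=6 ⇒ convergent index 5
step 0: (14, 1)  from 14·(1,0) + (0,1)
…
step 4: (338, 23)  from 2·(147,10) + (44,3)
step 5: (485, 33)  from 1·(338,23) + (147,10)
fundamental: x₁=485, y₁=33  (since 235225 − 216·1089 = 1)
k=2:  x_2 = 485·485+216·33·33 = 470449,  y_2 = 485·33+33·485 = 32010
k=3:  x_3 = 485·470449+216·33·32010 = 456335045,  y_3 = 485·32010+33·470449 = 31049667
k=4:  x_4 = 485·456335045+216·33·31049667 = 442644523201,  y_4 = 485·31049667+33·456335045 = 30118144980
k=5:  x_5 = 485·442644523201+216·33·30118144980 = 429364731169925,  y_5 = 485·30118144980+33·442644523201 = 29214569580933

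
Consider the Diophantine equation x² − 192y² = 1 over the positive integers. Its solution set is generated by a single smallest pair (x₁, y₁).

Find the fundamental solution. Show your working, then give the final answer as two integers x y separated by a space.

97 7

√192 → a₀=13, period (1,5,1,26); ℓ=4 even so k=3
a_0=13:  p_0=13·1+0=13,  q_0=13·0+1=1
a_1=1:  p_1=1·13+1=14,  q_1=1·1+0=1
a_2=5:  p_2=5·14+13=83,  q_2=5·1+1=6
a_3=1:  p_3=1·83+14=97,  q_3=1·6+1=7
(x₁, y₁) = (97, 7);  97² − 192·7² = 1 ✓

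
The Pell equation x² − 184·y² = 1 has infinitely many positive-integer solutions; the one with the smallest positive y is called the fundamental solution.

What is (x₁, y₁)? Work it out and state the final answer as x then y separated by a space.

[13; 1,1,3,2,1,2,1,2,3,1,1,26] for √184; ℓ=12 ⇒ convergent index 11
a_0=13:  p_0=13·1+0=13,  q_0=13·0+1=1
a_1=1:  p_1=1·13+1=14,  q_1=1·1+0=1
a_2=1:  p_2=1·14+13=27,  q_2=1·1+1=2
a_3=3:  p_3=3·27+14=95,  q_3=3·2+1=7
…
a_6=2:  p_6=2·312+217=841,  q_6=2·23+16=62
…
a_10=1:  p_10=1·10594+3147=13741,  q_10=1·781+232=1013
a_11=1:  p_11=1·13741+10594=24335,  q_11=1·1013+781=1794
(x₁, y₁) = (24335, 1794);  24335² − 184·1794² = 1 ✓

24335 1794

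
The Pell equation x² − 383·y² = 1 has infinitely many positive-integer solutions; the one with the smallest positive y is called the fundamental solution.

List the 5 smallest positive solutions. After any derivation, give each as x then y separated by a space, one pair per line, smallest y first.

18768 959
704475647 35997024
26443197867024 1351184291905
992571874432137217 50718053544949056
37257177852241504710288 1903752856512023474111

[19; 1,1,3,19,3,1,1,38] for √383; ℓ=8 ⇒ convergent index 7
k=0  a_k=19  p_k/q_k = 19/1
…
k=5  a_k=3  p_k/q_k = 8063/412
k=6  a_k=1  p_k/q_k = 10705/547
k=7  a_k=1  p_k/q_k = 18768/959
→ (18768, 959).  Check: 18768²=352237824, 383·959²=352237823, difference 1.
(18768+959√383)^2 = 704475647 + 35997024√383
(18768+959√383)^3 = 26443197867024 + 1351184291905√383
(18768+959√383)^4 = 992571874432137217 + 50718053544949056√383
(18768+959√383)^5 = 37257177852241504710288 + 1903752856512023474111√383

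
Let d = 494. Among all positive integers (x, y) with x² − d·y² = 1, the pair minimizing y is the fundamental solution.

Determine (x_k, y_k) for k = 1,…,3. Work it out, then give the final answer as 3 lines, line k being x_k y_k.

73035 3286
10668222449 479986020
1558307253052395 70111557938114

d=494: √d = [22; 4,2,2,1,2,1,2,2,4,44] (ℓ=10, even), read p_9/q_9
step 0: (22, 1)  from 22·(1,0) + (0,1)
…
step 3: (489, 22)  from 2·(200,9) + (89,4)
step 4: (689, 31)  from 1·(489,22) + (200,9)
step 5: (1867, 84)  from 2·(689,31) + (489,22)
…
step 8: (16514, 743)  from 2·(6979,314) + (2556,115)
step 9: (73035, 3286)  from 4·(16514,743) + (6979,314)
(x₁, y₁) = (73035, 3286);  73035² − 494·3286² = 1 ✓
n=2: (73035,3286)∘(73035,3286) = (73035·73035+494·3286·3286, 73035·3286+3286·73035) = (10668222449,479986020)
n=3: (10668222449,479986020)∘(73035,3286) = (73035·10668222449+494·3286·479986020, 73035·479986020+3286·10668222449) = (1558307253052395,70111557938114)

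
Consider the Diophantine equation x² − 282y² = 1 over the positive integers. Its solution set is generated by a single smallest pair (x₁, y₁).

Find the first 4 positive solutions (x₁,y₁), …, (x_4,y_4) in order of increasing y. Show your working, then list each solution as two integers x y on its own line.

2351 140
11054401 658280
51977791151 3095232420
244399562937601 14553782180560

[16; 1,3,1,4,1,3,1,32] for √282; ℓ=8 ⇒ convergent index 7
a_0=16:  p_0=16·1+0=16,  q_0=16·0+1=1
…
a_2=3:  p_2=3·17+16=67,  q_2=3·1+1=4
a_3=1:  p_3=1·67+17=84,  q_3=1·4+1=5
…
a_6=3:  p_6=3·487+403=1864,  q_6=3·29+24=111
a_7=1:  p_7=1·1864+487=2351,  q_7=1·111+29=140
(x₁, y₁) = (2351, 140);  2351² − 282·140² = 1 ✓
n=2: (2351,140)∘(2351,140) = (2351·2351+282·140·140, 2351·140+140·2351) = (11054401,658280)
n=3: (11054401,658280)∘(2351,140) = (2351·11054401+282·140·658280, 2351·658280+140·11054401) = (51977791151,3095232420)
n=4: (51977791151,3095232420)∘(2351,140) = (2351·51977791151+282·140·3095232420, 2351·3095232420+140·51977791151) = (244399562937601,14553782180560)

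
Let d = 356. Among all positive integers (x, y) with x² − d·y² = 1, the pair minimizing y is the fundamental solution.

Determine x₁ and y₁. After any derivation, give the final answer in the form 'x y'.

√356 = [18; 1,6,1,1,2,…,6,1,36, …], period ℓ=14 (even) → k=13
i=0: a=18 ⇒ p=18, q=1
i=1: a=1 ⇒ p=19, q=1
i=2: a=6 ⇒ p=132, q=7
i=3: a=1 ⇒ p=151, q=8
i=4: a=1 ⇒ p=283, q=15
…
i=7: a=8 ⇒ p=8717, q=462
i=8: a=1 ⇒ p=9717, q=515
i=9: a=2 ⇒ p=28151, q=1492
…
i=11: a=1 ⇒ p=66019, q=3499
i=12: a=6 ⇒ p=433982, q=23001
i=13: a=1 ⇒ p=500001, q=26500
→ (500001, 26500).  Check: 500001²=250001000001, 356·26500²=250001000000, difference 1.

500001 26500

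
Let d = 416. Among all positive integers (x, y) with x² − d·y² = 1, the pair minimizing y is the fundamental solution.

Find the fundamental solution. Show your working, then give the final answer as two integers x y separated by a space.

5201 255

[20; 2,1,1,9,1,1,2,40] for √416; ℓ=8 ⇒ convergent index 7
k=0  a_k=20  p_k/q_k = 20/1
k=1  a_k=2  p_k/q_k = 41/2
k=2  a_k=1  p_k/q_k = 61/3
…
k=4  a_k=9  p_k/q_k = 979/48
k=5  a_k=1  p_k/q_k = 1081/53
k=6  a_k=1  p_k/q_k = 2060/101
k=7  a_k=2  p_k/q_k = 5201/255
fundamental: x₁=5201, y₁=255  (since 27050401 − 416·65025 = 1)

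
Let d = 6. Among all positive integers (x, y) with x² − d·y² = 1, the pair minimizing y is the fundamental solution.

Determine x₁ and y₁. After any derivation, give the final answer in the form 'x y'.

√6 = [2; 2,4, …], period ℓ=2 (even) → k=1
k=0  a_k=2  p_k/q_k = 2/1
k=1  a_k=2  p_k/q_k = 5/2
(x₁, y₁) = (5, 2);  5² − 6·2² = 1 ✓

5 2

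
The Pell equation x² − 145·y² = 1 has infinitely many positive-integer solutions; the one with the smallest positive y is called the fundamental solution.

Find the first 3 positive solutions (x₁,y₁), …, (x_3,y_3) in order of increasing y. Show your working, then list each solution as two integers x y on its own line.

√145 → a₀=12, period (24); ℓ=1 odd so k=1
a_0=12:  p_0=12·1+0=12,  q_0=12·0+1=1
a_1=24:  p_1=24·12+1=289,  q_1=24·1+0=24
fundamental: x₁=289, y₁=24  (since 83521 − 145·576 = 1)
(x_2, y_2) = (289·289 + 145·24·24, 289·24 + 24·289) = (167041, 13872)
(x_3, y_3) = (289·167041 + 145·24·13872, 289·13872 + 24·167041) = (96549409, 8017992)

289 24
167041 13872
96549409 8017992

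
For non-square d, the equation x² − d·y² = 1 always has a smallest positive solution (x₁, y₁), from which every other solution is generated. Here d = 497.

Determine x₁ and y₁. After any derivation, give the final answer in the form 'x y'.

1201887 53912

√497 → a₀=22, period (3,2,2,5,6,5,2,2,3,44); ℓ=10 even so k=9
step 0: (22, 1)  from 22·(1,0) + (0,1)
step 1: (67, 3)  from 3·(22,1) + (1,0)
…
step 4: (2051, 92)  from 5·(379,17) + (156,7)
…
step 6: (65476, 2937)  from 5·(12685,569) + (2051,92)
step 7: (143637, 6443)  from 2·(65476,2937) + (12685,569)
step 8: (352750, 15823)  from 2·(143637,6443) + (65476,2937)
step 9: (1201887, 53912)  from 3·(352750,15823) + (143637,6443)
fundamental: x₁=1201887, y₁=53912  (since 1444532360769 − 497·2906503744 = 1)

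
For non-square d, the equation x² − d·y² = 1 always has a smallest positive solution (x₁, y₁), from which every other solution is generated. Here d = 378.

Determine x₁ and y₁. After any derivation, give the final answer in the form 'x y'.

8749 450

√378 → a₀=19, period (2,3,1,4,1,3,2,38); ℓ=8 even so k=7
k=0  a_k=19  p_k/q_k = 19/1
…
k=2  a_k=3  p_k/q_k = 136/7
…
k=4  a_k=4  p_k/q_k = 836/43
…
k=6  a_k=3  p_k/q_k = 3869/199
k=7  a_k=2  p_k/q_k = 8749/450
→ (8749, 450).  Check: 8749²=76545001, 378·450²=76545000, difference 1.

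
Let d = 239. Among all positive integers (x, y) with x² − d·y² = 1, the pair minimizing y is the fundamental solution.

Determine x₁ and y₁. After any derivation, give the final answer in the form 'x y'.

[15; 2,5,1,2,4,15,4,2,1,5,2,30] for √239; ℓ=12 ⇒ convergent index 11
step 0: (15, 1)  from 15·(1,0) + (0,1)
step 1: (31, 2)  from 2·(15,1) + (1,0)
step 2: (170, 11)  from 5·(31,2) + (15,1)
…
step 4: (572, 37)  from 2·(201,13) + (170,11)
step 5: (2489, 161)  from 4·(572,37) + (201,13)
step 6: (37907, 2452)  from 15·(2489,161) + (572,37)
…
step 8: (346141, 22390)  from 2·(154117,9969) + (37907,2452)
step 9: (500258, 32359)  from 1·(346141,22390) + (154117,9969)
step 10: (2847431, 184185)  from 5·(500258,32359) + (346141,22390)
step 11: (6195120, 400729)  from 2·(2847431,184185) + (500258,32359)
→ (6195120, 400729).  Check: 6195120²=38379511814400, 239·400729²=38379511814399, difference 1.

6195120 400729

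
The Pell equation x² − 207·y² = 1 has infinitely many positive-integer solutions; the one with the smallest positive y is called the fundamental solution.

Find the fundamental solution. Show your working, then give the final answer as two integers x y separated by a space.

1151 80

d=207: √d = [14; 2,1,1,2,1,1,2,28] (ℓ=8, even), read p_7/q_7
step 0: (14, 1)  from 14·(1,0) + (0,1)
…
step 2: (43, 3)  from 1·(29,2) + (14,1)
step 3: (72, 5)  from 1·(43,3) + (29,2)
step 4: (187, 13)  from 2·(72,5) + (43,3)
…
step 6: (446, 31)  from 1·(259,18) + (187,13)
step 7: (1151, 80)  from 2·(446,31) + (259,18)
(x₁, y₁) = (1151, 80);  1151² − 207·80² = 1 ✓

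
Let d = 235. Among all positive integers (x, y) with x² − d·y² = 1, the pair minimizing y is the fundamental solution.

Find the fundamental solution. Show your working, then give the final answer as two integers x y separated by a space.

46 3

[15; 3,30] for √235; ℓ=2 ⇒ convergent index 1
a_0=15:  p_0=15·1+0=15,  q_0=15·0+1=1
a_1=3:  p_1=3·15+1=46,  q_1=3·1+0=3
(x₁, y₁) = (46, 3);  46² − 235·3² = 1 ✓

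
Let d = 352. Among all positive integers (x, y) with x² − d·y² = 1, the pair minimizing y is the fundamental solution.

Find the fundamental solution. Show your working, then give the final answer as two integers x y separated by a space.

[18; 1,3,5,9,5,3,1,36] for √352; ℓ=8 ⇒ convergent index 7
k=0  a_k=18  p_k/q_k = 18/1
k=1  a_k=1  p_k/q_k = 19/1
k=2  a_k=3  p_k/q_k = 75/4
k=3  a_k=5  p_k/q_k = 394/21
k=4  a_k=9  p_k/q_k = 3621/193
k=5  a_k=5  p_k/q_k = 18499/986
k=6  a_k=3  p_k/q_k = 59118/3151
k=7  a_k=1  p_k/q_k = 77617/4137
fundamental: x₁=77617, y₁=4137  (since 6024398689 − 352·17114769 = 1)

77617 4137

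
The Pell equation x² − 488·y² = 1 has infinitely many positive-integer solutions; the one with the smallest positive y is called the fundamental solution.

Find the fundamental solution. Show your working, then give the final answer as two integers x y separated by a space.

[22; 11,44] for √488; ℓ=2 ⇒ convergent index 1
i=0: a=22 ⇒ p=22, q=1
i=1: a=11 ⇒ p=243, q=11
→ (243, 11).  Check: 243²=59049, 488·11²=59048, difference 1.

243 11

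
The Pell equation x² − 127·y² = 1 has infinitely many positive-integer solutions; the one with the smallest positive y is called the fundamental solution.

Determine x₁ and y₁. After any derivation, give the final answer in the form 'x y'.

[11; 3,1,2,2,7,11,7,2,2,1,3,22] for √127; ℓ=12 ⇒ convergent index 11
i=0: a=11 ⇒ p=11, q=1
…
i=2: a=1 ⇒ p=45, q=4
i=3: a=2 ⇒ p=124, q=11
i=4: a=2 ⇒ p=293, q=26
i=5: a=7 ⇒ p=2175, q=193
…
i=7: a=7 ⇒ p=171701, q=15236
i=8: a=2 ⇒ p=367620, q=32621
i=9: a=2 ⇒ p=906941, q=80478
i=10: a=1 ⇒ p=1274561, q=113099
i=11: a=3 ⇒ p=4730624, q=419775
→ (4730624, 419775).  Check: 4730624²=22378803429376, 127·419775²=22378803429375, difference 1.

4730624 419775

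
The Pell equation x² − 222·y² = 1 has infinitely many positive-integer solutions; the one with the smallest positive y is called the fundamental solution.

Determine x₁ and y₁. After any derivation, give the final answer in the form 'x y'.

[14; 1,8,1,28] for √222; ℓ=4 ⇒ convergent index 3
k=0  a_k=14  p_k/q_k = 14/1
…
k=2  a_k=8  p_k/q_k = 134/9
k=3  a_k=1  p_k/q_k = 149/10
(x₁, y₁) = (149, 10);  149² − 222·10² = 1 ✓

149 10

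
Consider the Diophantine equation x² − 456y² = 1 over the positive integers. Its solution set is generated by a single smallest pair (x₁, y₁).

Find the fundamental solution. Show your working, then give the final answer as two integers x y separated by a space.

1025 48

√456 → a₀=21, period (2,1,4,1,2,42); ℓ=6 even so k=5
k=0  a_k=21  p_k/q_k = 21/1
k=1  a_k=2  p_k/q_k = 43/2
k=2  a_k=1  p_k/q_k = 64/3
k=3  a_k=4  p_k/q_k = 299/14
k=4  a_k=1  p_k/q_k = 363/17
k=5  a_k=2  p_k/q_k = 1025/48
fundamental: x₁=1025, y₁=48  (since 1050625 − 456·2304 = 1)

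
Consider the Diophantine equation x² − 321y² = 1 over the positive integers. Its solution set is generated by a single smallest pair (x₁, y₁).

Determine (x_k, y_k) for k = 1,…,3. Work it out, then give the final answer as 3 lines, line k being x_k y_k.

215 12
92449 5160
39752855 2218788

[17; 1,10,1,34] for √321; ℓ=4 ⇒ convergent index 3
step 0: (17, 1)  from 17·(1,0) + (0,1)
…
step 2: (197, 11)  from 10·(18,1) + (17,1)
step 3: (215, 12)  from 1·(197,11) + (18,1)
fundamental: x₁=215, y₁=12  (since 46225 − 321·144 = 1)
k=2:  x_2 = 215·215+321·12·12 = 92449,  y_2 = 215·12+12·215 = 5160
k=3:  x_3 = 215·92449+321·12·5160 = 39752855,  y_3 = 215·5160+12·92449 = 2218788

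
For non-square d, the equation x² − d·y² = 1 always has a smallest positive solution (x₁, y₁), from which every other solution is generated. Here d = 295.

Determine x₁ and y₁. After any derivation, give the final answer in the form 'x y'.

√295 = [17; 5,1,2,3,2,6,2,3,2,1,5,34, …], period ℓ=12 (even) → k=11
k=0  a_k=17  p_k/q_k = 17/1
…
k=2  a_k=1  p_k/q_k = 103/6
…
k=4  a_k=3  p_k/q_k = 979/57
…
k=6  a_k=6  p_k/q_k = 14479/843
k=7  a_k=2  p_k/q_k = 31208/1817
…
k=9  a_k=2  p_k/q_k = 247414/14405
k=10  a_k=1  p_k/q_k = 355517/20699
k=11  a_k=5  p_k/q_k = 2024999/117900
→ (2024999, 117900).  Check: 2024999²=4100620950001, 295·117900²=4100620950000, difference 1.

2024999 117900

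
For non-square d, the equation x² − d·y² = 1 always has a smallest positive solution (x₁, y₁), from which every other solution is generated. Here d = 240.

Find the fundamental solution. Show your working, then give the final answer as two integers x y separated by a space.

[15; 2,30] for √240; ℓ=2 ⇒ convergent index 1
k=0  a_k=15  p_k/q_k = 15/1
k=1  a_k=2  p_k/q_k = 31/2
fundamental: x₁=31, y₁=2  (since 961 − 240·4 = 1)

31 2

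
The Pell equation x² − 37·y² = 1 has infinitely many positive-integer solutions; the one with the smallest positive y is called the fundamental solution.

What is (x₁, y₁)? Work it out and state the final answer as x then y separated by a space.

73 12

[6; 12] for √37; ℓ=1 ⇒ convergent index 1
a_0=6:  p_0=6·1+0=6,  q_0=6·0+1=1
a_1=12:  p_1=12·6+1=73,  q_1=12·1+0=12
(x₁, y₁) = (73, 12);  73² − 37·12² = 1 ✓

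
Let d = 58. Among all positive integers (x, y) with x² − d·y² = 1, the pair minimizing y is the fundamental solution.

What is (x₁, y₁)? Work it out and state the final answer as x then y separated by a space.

√58 = [7; 1,1,1,1,1,1,14, …], period ℓ=7 (odd) → k=13
step 0: (7, 1)  from 7·(1,0) + (0,1)
…
step 2: (15, 2)  from 1·(8,1) + (7,1)
step 3: (23, 3)  from 1·(15,2) + (8,1)
step 4: (38, 5)  from 1·(23,3) + (15,2)
…
step 6: (99, 13)  from 1·(61,8) + (38,5)
step 7: (1447, 190)  from 14·(99,13) + (61,8)
…
step 12: (12071, 1585)  from 1·(7532,989) + (4539,596)
step 13: (19603, 2574)  from 1·(12071,1585) + (7532,989)
→ (19603, 2574).  Check: 19603²=384277609, 58·2574²=384277608, difference 1.

19603 2574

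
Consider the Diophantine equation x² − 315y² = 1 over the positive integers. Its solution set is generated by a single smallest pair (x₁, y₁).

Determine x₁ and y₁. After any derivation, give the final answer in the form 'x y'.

√315 = [17; 1,2,1,34, …], period ℓ=4 (even) → k=3
a_0=17:  p_0=17·1+0=17,  q_0=17·0+1=1
…
a_2=2:  p_2=2·18+17=53,  q_2=2·1+1=3
a_3=1:  p_3=1·53+18=71,  q_3=1·3+1=4
→ (71, 4).  Check: 71²=5041, 315·4²=5040, difference 1.

71 4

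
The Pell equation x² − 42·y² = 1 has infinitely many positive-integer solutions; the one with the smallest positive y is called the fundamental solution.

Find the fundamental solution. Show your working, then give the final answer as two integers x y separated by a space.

d=42: √d = [6; 2,12] (ℓ=2, even), read p_1/q_1
step 0: (6, 1)  from 6·(1,0) + (0,1)
step 1: (13, 2)  from 2·(6,1) + (1,0)
fundamental: x₁=13, y₁=2  (since 169 − 42·4 = 1)

13 2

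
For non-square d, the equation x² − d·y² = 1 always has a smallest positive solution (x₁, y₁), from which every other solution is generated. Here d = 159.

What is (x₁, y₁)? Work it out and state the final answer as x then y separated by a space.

1324 105

[12; 1,1,1,1,3,1,1,1,1,24] for √159; ℓ=10 ⇒ convergent index 9
k=0  a_k=12  p_k/q_k = 12/1
…
k=3  a_k=1  p_k/q_k = 38/3
k=4  a_k=1  p_k/q_k = 63/5
k=5  a_k=3  p_k/q_k = 227/18
k=6  a_k=1  p_k/q_k = 290/23
k=7  a_k=1  p_k/q_k = 517/41
k=8  a_k=1  p_k/q_k = 807/64
k=9  a_k=1  p_k/q_k = 1324/105
fundamental: x₁=1324, y₁=105  (since 1752976 − 159·11025 = 1)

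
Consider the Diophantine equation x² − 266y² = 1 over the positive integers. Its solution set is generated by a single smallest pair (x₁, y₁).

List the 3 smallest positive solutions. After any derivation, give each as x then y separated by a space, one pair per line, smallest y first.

√266 = [16; 3,4,3,32, …], period ℓ=4 (even) → k=3
step 0: (16, 1)  from 16·(1,0) + (0,1)
…
step 2: (212, 13)  from 4·(49,3) + (16,1)
step 3: (685, 42)  from 3·(212,13) + (49,3)
→ (685, 42).  Check: 685²=469225, 266·42²=469224, difference 1.
k=2:  x_2 = 685·685+266·42·42 = 938449,  y_2 = 685·42+42·685 = 57540
k=3:  x_3 = 685·938449+266·42·57540 = 1285674445,  y_3 = 685·57540+42·938449 = 78829758

685 42
938449 57540
1285674445 78829758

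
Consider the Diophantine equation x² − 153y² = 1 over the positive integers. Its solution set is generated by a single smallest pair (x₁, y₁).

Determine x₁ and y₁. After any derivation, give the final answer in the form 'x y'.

2177 176

[12; 2,1,2,2,2,1,2,24] for √153; ℓ=8 ⇒ convergent index 7
a_0=12:  p_0=12·1+0=12,  q_0=12·0+1=1
a_1=2:  p_1=2·12+1=25,  q_1=2·1+0=2
a_2=1:  p_2=1·25+12=37,  q_2=1·2+1=3
…
a_4=2:  p_4=2·99+37=235,  q_4=2·8+3=19
…
a_6=1:  p_6=1·569+235=804,  q_6=1·46+19=65
a_7=2:  p_7=2·804+569=2177,  q_7=2·65+46=176
fundamental: x₁=2177, y₁=176  (since 4739329 − 153·30976 = 1)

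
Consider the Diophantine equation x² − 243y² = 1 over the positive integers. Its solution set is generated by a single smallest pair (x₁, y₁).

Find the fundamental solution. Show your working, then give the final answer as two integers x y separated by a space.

70226 4505

d=243: √d = [15; 1,1,2,3,15,3,2,1,1,30] (ℓ=10, even), read p_9/q_9
a_0=15:  p_0=15·1+0=15,  q_0=15·0+1=1
…
a_4=3:  p_4=3·78+31=265,  q_4=3·5+2=17
a_5=15:  p_5=15·265+78=4053,  q_5=15·17+5=260
a_6=3:  p_6=3·4053+265=12424,  q_6=3·260+17=797
…
a_8=1:  p_8=1·28901+12424=41325,  q_8=1·1854+797=2651
a_9=1:  p_9=1·41325+28901=70226,  q_9=1·2651+1854=4505
fundamental: x₁=70226, y₁=4505  (since 4931691076 − 243·20295025 = 1)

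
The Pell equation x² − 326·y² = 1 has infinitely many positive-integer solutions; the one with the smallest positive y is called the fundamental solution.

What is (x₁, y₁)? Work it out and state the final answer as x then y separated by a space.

√326 → a₀=18, period (18,36); ℓ=2 even so k=1
step 0: (18, 1)  from 18·(1,0) + (0,1)
step 1: (325, 18)  from 18·(18,1) + (1,0)
fundamental: x₁=325, y₁=18  (since 105625 − 326·324 = 1)

325 18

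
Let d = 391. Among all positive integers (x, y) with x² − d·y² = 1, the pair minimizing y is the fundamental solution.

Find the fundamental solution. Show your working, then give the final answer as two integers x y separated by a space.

7338680 371133

√391 = [19; 1,3,2,2,1,…,3,1,38, …], period ℓ=16 (even) → k=15
a_0=19:  p_0=19·1+0=19,  q_0=19·0+1=1
a_1=1:  p_1=1·19+1=20,  q_1=1·1+0=1
…
a_3=2:  p_3=2·79+20=178,  q_3=2·4+1=9
a_4=2:  p_4=2·178+79=435,  q_4=2·9+4=22
a_5=1:  p_5=1·435+178=613,  q_5=1·22+9=31
a_6=1:  p_6=1·613+435=1048,  q_6=1·31+22=53
a_7=2:  p_7=2·1048+613=2709,  q_7=2·53+31=137
a_8=19:  p_8=19·2709+1048=52519,  q_8=19·137+53=2656
a_9=2:  p_9=2·52519+2709=107747,  q_9=2·2656+137=5449
a_10=1:  p_10=1·107747+52519=160266,  q_10=1·5449+2656=8105
a_11=1:  p_11=1·160266+107747=268013,  q_11=1·8105+5449=13554
a_12=2:  p_12=2·268013+160266=696292,  q_12=2·13554+8105=35213
a_13=2:  p_13=2·696292+268013=1660597,  q_13=2·35213+13554=83980
a_14=3:  p_14=3·1660597+696292=5678083,  q_14=3·83980+35213=287153
a_15=1:  p_15=1·5678083+1660597=7338680,  q_15=1·287153+83980=371133
(x₁, y₁) = (7338680, 371133);  7338680² − 391·371133² = 1 ✓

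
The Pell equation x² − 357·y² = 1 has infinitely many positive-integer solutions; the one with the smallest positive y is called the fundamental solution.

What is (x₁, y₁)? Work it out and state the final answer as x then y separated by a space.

[18; 1,8,2,8,1,36] for √357; ℓ=6 ⇒ convergent index 5
a_0=18:  p_0=18·1+0=18,  q_0=18·0+1=1
a_1=1:  p_1=1·18+1=19,  q_1=1·1+0=1
a_2=8:  p_2=8·19+18=170,  q_2=8·1+1=9
…
a_4=8:  p_4=8·359+170=3042,  q_4=8·19+9=161
a_5=1:  p_5=1·3042+359=3401,  q_5=1·161+19=180
fundamental: x₁=3401, y₁=180  (since 11566801 − 357·32400 = 1)

3401 180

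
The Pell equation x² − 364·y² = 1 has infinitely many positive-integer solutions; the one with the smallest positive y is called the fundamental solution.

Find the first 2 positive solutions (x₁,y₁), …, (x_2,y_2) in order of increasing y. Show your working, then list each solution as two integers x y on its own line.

4954951 259710
49103078824801 2573700648420

√364 = [19; 12,1,2,3,1,8,1,3,2,1,12,38, …], period ℓ=12 (even) → k=11
i=0: a=19 ⇒ p=19, q=1
i=1: a=12 ⇒ p=229, q=12
…
i=4: a=3 ⇒ p=2423, q=127
…
i=6: a=8 ⇒ p=27607, q=1447
…
i=9: a=2 ⇒ p=270499, q=14178
i=10: a=1 ⇒ p=390371, q=20461
i=11: a=12 ⇒ p=4954951, q=259710
→ (4954951, 259710).  Check: 4954951²=24551539412401, 364·259710²=24551539412400, difference 1.
(4954951+259710√364)^2 = 49103078824801 + 2573700648420√364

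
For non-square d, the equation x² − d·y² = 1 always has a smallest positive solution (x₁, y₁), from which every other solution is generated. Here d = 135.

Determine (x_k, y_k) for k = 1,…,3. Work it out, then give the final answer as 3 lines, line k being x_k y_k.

244 21
119071 10248
58106404 5001003

√135 = [11; 1,1,1,1,1,1,1,22, …], period ℓ=8 (even) → k=7
i=0: a=11 ⇒ p=11, q=1
i=1: a=1 ⇒ p=12, q=1
i=2: a=1 ⇒ p=23, q=2
i=3: a=1 ⇒ p=35, q=3
…
i=6: a=1 ⇒ p=151, q=13
i=7: a=1 ⇒ p=244, q=21
fundamental: x₁=244, y₁=21  (since 59536 − 135·441 = 1)
n=2: (244,21)∘(244,21) = (244·244+135·21·21, 244·21+21·244) = (119071,10248)
n=3: (119071,10248)∘(244,21) = (244·119071+135·21·10248, 244·10248+21·119071) = (58106404,5001003)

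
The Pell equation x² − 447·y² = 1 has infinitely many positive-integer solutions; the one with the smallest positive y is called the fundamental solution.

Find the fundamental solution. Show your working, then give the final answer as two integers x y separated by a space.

148 7

√447 → a₀=21, period (7,42); ℓ=2 even so k=1
i=0: a=21 ⇒ p=21, q=1
i=1: a=7 ⇒ p=148, q=7
→ (148, 7).  Check: 148²=21904, 447·7²=21903, difference 1.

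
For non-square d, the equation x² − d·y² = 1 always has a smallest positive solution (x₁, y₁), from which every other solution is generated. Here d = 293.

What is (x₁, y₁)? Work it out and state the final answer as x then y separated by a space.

√293 → a₀=17, period (8,1,1,8,34); ℓ=5 odd so k=9
step 0: (17, 1)  from 17·(1,0) + (0,1)
step 1: (137, 8)  from 8·(17,1) + (1,0)
step 2: (154, 9)  from 1·(137,8) + (17,1)
…
step 6: (679914, 39721)  from 8·(84679,4947) + (2482,145)
…
step 8: (1444507, 84389)  from 1·(764593,44668) + (679914,39721)
step 9: (12320649, 719780)  from 8·(1444507,84389) + (764593,44668)
→ (12320649, 719780).  Check: 12320649²=151798391781201, 293·719780²=151798391781200, difference 1.

12320649 719780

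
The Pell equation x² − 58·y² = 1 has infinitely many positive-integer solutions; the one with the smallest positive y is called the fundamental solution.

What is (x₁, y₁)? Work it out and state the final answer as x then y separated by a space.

19603 2574

[7; 1,1,1,1,1,1,14] for √58; ℓ=7 ⇒ convergent index 13
i=0: a=7 ⇒ p=7, q=1
i=1: a=1 ⇒ p=8, q=1
i=2: a=1 ⇒ p=15, q=2
i=3: a=1 ⇒ p=23, q=3
…
i=5: a=1 ⇒ p=61, q=8
…
i=8: a=1 ⇒ p=1546, q=203
…
i=12: a=1 ⇒ p=12071, q=1585
i=13: a=1 ⇒ p=19603, q=2574
(x₁, y₁) = (19603, 2574);  19603² − 58·2574² = 1 ✓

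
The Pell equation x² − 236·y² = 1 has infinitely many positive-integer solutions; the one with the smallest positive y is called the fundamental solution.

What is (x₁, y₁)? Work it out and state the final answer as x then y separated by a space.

√236 = [15; 2,1,3,5,1,6,1,5,3,1,2,30, …], period ℓ=12 (even) → k=11
k=0  a_k=15  p_k/q_k = 15/1
k=1  a_k=2  p_k/q_k = 31/2
k=2  a_k=1  p_k/q_k = 46/3
k=3  a_k=3  p_k/q_k = 169/11
k=4  a_k=5  p_k/q_k = 891/58
…
k=6  a_k=6  p_k/q_k = 7251/472
…
k=10  a_k=1  p_k/q_k = 203535/13249
k=11  a_k=2  p_k/q_k = 561799/36570
fundamental: x₁=561799, y₁=36570  (since 315618116401 − 236·1337364900 = 1)

561799 36570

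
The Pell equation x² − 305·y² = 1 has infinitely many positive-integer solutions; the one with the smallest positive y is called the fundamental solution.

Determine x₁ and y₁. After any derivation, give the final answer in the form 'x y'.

489 28

√305 → a₀=17, period (2,6,2,34); ℓ=4 even so k=3
step 0: (17, 1)  from 17·(1,0) + (0,1)
step 1: (35, 2)  from 2·(17,1) + (1,0)
step 2: (227, 13)  from 6·(35,2) + (17,1)
step 3: (489, 28)  from 2·(227,13) + (35,2)
fundamental: x₁=489, y₁=28  (since 239121 − 305·784 = 1)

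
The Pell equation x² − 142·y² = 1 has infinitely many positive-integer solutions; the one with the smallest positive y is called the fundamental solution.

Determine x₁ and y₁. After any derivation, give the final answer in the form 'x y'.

√142 → a₀=11, period (1,10,1,22); ℓ=4 even so k=3
a_0=11:  p_0=11·1+0=11,  q_0=11·0+1=1
a_1=1:  p_1=1·11+1=12,  q_1=1·1+0=1
a_2=10:  p_2=10·12+11=131,  q_2=10·1+1=11
a_3=1:  p_3=1·131+12=143,  q_3=1·11+1=12
(x₁, y₁) = (143, 12);  143² − 142·12² = 1 ✓

143 12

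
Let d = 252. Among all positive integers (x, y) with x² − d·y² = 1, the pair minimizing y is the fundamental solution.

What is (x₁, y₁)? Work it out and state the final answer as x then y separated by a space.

127 8

[15; 1,6,1,30] for √252; ℓ=4 ⇒ convergent index 3
k=0  a_k=15  p_k/q_k = 15/1
…
k=2  a_k=6  p_k/q_k = 111/7
k=3  a_k=1  p_k/q_k = 127/8
fundamental: x₁=127, y₁=8  (since 16129 − 252·64 = 1)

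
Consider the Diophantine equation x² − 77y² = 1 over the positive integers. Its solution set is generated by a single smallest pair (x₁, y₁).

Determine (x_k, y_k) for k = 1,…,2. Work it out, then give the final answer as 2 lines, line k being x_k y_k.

√77 = [8; 1,3,2,3,1,16, …], period ℓ=6 (even) → k=5
a_0=8:  p_0=8·1+0=8,  q_0=8·0+1=1
…
a_2=3:  p_2=3·9+8=35,  q_2=3·1+1=4
a_3=2:  p_3=2·35+9=79,  q_3=2·4+1=9
a_4=3:  p_4=3·79+35=272,  q_4=3·9+4=31
a_5=1:  p_5=1·272+79=351,  q_5=1·31+9=40
(x₁, y₁) = (351, 40);  351² − 77·40² = 1 ✓
(351+40√77)^2 = 246401 + 28080√77

351 40
246401 28080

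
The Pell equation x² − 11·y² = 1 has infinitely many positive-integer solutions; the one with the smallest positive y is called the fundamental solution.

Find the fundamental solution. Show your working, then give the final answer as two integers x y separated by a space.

10 3

d=11: √d = [3; 3,6] (ℓ=2, even), read p_1/q_1
k=0  a_k=3  p_k/q_k = 3/1
k=1  a_k=3  p_k/q_k = 10/3
(x₁, y₁) = (10, 3);  10² − 11·3² = 1 ✓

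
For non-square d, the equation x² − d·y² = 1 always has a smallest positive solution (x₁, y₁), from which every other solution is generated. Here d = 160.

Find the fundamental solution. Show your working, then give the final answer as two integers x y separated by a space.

d=160: √d = [12; 1,1,1,5,1,1,1,24] (ℓ=8, even), read p_7/q_7
i=0: a=12 ⇒ p=12, q=1
i=1: a=1 ⇒ p=13, q=1
i=2: a=1 ⇒ p=25, q=2
…
i=4: a=5 ⇒ p=215, q=17
i=5: a=1 ⇒ p=253, q=20
i=6: a=1 ⇒ p=468, q=37
i=7: a=1 ⇒ p=721, q=57
(x₁, y₁) = (721, 57);  721² − 160·57² = 1 ✓

721 57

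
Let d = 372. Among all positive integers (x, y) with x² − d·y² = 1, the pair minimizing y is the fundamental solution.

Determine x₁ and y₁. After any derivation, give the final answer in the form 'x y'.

√372 → a₀=19, period (3,2,12,2,3,38); ℓ=6 even so k=5
i=0: a=19 ⇒ p=19, q=1
i=1: a=3 ⇒ p=58, q=3
i=2: a=2 ⇒ p=135, q=7
i=3: a=12 ⇒ p=1678, q=87
i=4: a=2 ⇒ p=3491, q=181
i=5: a=3 ⇒ p=12151, q=630
fundamental: x₁=12151, y₁=630  (since 147646801 − 372·396900 = 1)

12151 630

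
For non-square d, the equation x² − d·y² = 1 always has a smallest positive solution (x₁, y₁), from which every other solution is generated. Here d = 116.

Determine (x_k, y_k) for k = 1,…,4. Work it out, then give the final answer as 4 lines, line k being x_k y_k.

9801 910
192119201 17837820
3765920568201 349656946730
73819574785756801 6853975451963640

[10; 1,3,2,1,4,1,2,3,1,20] for √116; ℓ=10 ⇒ convergent index 9
step 0: (10, 1)  from 10·(1,0) + (0,1)
step 1: (11, 1)  from 1·(10,1) + (1,0)
…
step 5: (657, 61)  from 4·(140,13) + (97,9)
…
step 7: (2251, 209)  from 2·(797,74) + (657,61)
step 8: (7550, 701)  from 3·(2251,209) + (797,74)
step 9: (9801, 910)  from 1·(7550,701) + (2251,209)
fundamental: x₁=9801, y₁=910  (since 96059601 − 116·828100 = 1)
n=2: (9801,910)∘(9801,910) = (9801·9801+116·910·910, 9801·910+910·9801) = (192119201,17837820)
n=3: (192119201,17837820)∘(9801,910) = (9801·192119201+116·910·17837820, 9801·17837820+910·192119201) = (3765920568201,349656946730)
n=4: (3765920568201,349656946730)∘(9801,910) = (9801·3765920568201+116·910·349656946730, 9801·349656946730+910·3765920568201) = (73819574785756801,6853975451963640)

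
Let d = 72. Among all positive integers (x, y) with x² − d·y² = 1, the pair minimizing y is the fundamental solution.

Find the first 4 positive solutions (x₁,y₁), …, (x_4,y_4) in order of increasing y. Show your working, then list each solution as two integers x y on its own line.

√72 → a₀=8, period (2,16); ℓ=2 even so k=1
a_0=8:  p_0=8·1+0=8,  q_0=8·0+1=1
a_1=2:  p_1=2·8+1=17,  q_1=2·1+0=2
(x₁, y₁) = (17, 2);  17² − 72·2² = 1 ✓
k=2:  x_2 = 17·17+72·2·2 = 577,  y_2 = 17·2+2·17 = 68
k=3:  x_3 = 17·577+72·2·68 = 19601,  y_3 = 17·68+2·577 = 2310
k=4:  x_4 = 17·19601+72·2·2310 = 665857,  y_4 = 17·2310+2·19601 = 78472

17 2
577 68
19601 2310
665857 78472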